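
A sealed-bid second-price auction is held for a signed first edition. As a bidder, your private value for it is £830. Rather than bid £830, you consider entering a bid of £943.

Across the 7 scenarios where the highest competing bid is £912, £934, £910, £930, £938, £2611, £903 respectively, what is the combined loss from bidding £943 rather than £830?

£547

The deviation costs you only when the competing bid falls strictly between £830 and £943; elsewhere both bids give the same outcome.
£912: truthful payoff £0, deviation payoff −£82 → loss £82.
£934: truthful payoff £0, deviation payoff −£104 → loss £104.
£910: truthful payoff £0, deviation payoff −£80 → loss £80.
£930: truthful payoff £0, deviation payoff −£100 → loss £100.
£938: truthful payoff £0, deviation payoff −£108 → loss £108.
£2611: outcomes coincide → loss £0.
£903: truthful payoff £0, deviation payoff −£73 → loss £73.
Total loss = £82 + £104 + £80 + £100 + £108 + £73 = £547.
In a second-price auction your bid sets only whether you win, not what you pay, so bidding your true value is weakly dominant.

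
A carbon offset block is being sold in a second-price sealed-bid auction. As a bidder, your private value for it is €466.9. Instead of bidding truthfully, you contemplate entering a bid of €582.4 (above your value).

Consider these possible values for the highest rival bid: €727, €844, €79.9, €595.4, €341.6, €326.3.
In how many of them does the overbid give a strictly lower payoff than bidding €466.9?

0

The deviation hurts exactly when the highest competing bid lies strictly between €466.9 and €582.4 — overbidding then wins at a price above your value.
€727: above both → same outcome either way.
€844: above both → same outcome either way.
€79.9: below both → same outcome either way.
€595.4: above both → same outcome either way.
€341.6: below both → same outcome either way.
€326.3: below both → same outcome either way.
Count: 0.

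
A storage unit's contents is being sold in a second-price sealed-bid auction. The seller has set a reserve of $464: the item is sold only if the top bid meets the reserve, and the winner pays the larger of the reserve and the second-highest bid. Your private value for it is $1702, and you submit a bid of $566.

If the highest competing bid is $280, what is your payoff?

$1238

Your bid $566 is the highest and exceeds the reserve.
Price = max(second-highest bid, reserve) = max($280, $464) = $464.
Payoff = $1702 − $464 = $1238.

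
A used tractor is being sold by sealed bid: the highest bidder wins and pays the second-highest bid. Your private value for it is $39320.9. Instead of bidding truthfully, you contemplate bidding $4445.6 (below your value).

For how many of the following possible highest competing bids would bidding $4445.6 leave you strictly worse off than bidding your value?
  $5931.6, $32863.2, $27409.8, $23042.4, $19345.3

The deviation hurts exactly when the highest competing bid lies strictly between $4445.6 and $39320.9 — underbidding then forfeits a profitable win.
$5931.6: inside the interval → strictly worse (loss $33389.3).
$32863.2: inside the interval → strictly worse (loss $6457.7).
$27409.8: inside the interval → strictly worse (loss $11911.1).
$23042.4: inside the interval → strictly worse (loss $16278.5).
$19345.3: inside the interval → strictly worse (loss $19975.6).
Count: 5.

5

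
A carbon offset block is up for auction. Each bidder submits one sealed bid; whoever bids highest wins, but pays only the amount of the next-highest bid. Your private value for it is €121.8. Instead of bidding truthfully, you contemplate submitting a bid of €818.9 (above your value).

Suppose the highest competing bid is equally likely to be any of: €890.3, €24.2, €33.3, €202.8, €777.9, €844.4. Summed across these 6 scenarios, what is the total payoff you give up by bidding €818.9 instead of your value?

The deviation costs you only when the competing bid falls strictly between €121.8 and €818.9; elsewhere both bids give the same outcome.
€890.3: outcomes coincide → loss €0.
€24.2: outcomes coincide → loss €0.
€33.3: outcomes coincide → loss €0.
€202.8: truthful payoff €0, deviation payoff −€81 → loss €81.
€777.9: truthful payoff €0, deviation payoff −€656.1 → loss €656.1.
€844.4: outcomes coincide → loss €0.
Total loss = €81 + €656.1 = €737.1.
In a second-price auction your bid sets only whether you win, not what you pay, so bidding your true value is weakly dominant.

€737.1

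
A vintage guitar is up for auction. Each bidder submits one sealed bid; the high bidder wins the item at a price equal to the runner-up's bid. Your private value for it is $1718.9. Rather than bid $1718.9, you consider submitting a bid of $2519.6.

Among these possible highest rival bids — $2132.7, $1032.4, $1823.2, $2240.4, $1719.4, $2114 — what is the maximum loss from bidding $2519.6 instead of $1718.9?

$2132.7: truthful gives $0, deviation gives −$413.8 → loss $413.8.
$1032.4: same outcome either way → loss $0.
$1823.2: truthful gives $0, deviation gives −$104.3 → loss $104.3.
$2240.4: truthful gives $0, deviation gives −$521.5 → loss $521.5.
$1719.4: truthful gives $0, deviation gives −$0.5 → loss $0.5.
$2114: truthful gives $0, deviation gives −$395.1 → loss $395.1.
Maximum loss: $521.5.

$521.5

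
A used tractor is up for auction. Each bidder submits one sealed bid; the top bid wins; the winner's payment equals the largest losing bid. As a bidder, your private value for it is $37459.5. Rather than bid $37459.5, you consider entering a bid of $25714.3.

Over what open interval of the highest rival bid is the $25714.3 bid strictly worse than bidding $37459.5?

If the competing bid is below $25714.3, both bids win at the same price — no difference.
If it is above $37459.5, both bids lose — no difference.
If it lies strictly between $25714.3 and $37459.5, bidding your value wins at a price below your value (positive payoff) while bidding $25714.3 loses (payoff 0).
So the deviation strictly hurts on the open interval ($25714.3, $37459.5).

($25714.3, $37459.5)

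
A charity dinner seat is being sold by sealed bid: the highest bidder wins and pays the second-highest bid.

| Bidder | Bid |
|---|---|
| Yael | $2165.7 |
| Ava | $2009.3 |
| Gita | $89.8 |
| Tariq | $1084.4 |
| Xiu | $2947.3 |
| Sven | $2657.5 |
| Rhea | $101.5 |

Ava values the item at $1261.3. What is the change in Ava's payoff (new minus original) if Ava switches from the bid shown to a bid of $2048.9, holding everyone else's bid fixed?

$0

The highest bid among the other bidders is $2947.3; Ava's bid doesn't change that.
Original bid $2009.3: Ava is not highest (top rival bid is $2947.3); payoff $0.
Alternative bid $2048.9: Ava is not highest (top rival bid is $2947.3); payoff $0.
Change in payoff = $0 − ($0) = $0.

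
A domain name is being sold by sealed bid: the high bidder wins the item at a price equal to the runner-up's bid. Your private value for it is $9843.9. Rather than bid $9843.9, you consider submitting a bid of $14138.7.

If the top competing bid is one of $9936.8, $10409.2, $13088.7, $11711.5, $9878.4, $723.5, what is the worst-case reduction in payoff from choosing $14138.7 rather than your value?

$9936.8: truthful gives $0, deviation gives −$92.9 → loss $92.9.
$10409.2: truthful gives $0, deviation gives −$565.3 → loss $565.3.
$13088.7: truthful gives $0, deviation gives −$3244.8 → loss $3244.8.
$11711.5: truthful gives $0, deviation gives −$1867.6 → loss $1867.6.
$9878.4: truthful gives $0, deviation gives −$34.5 → loss $34.5.
$723.5: same outcome either way → loss $0.
Maximum loss: $3244.8.

$3244.8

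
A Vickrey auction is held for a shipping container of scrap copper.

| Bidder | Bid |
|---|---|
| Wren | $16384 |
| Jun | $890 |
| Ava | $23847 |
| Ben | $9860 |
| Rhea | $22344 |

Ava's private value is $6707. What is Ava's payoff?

−$15637

Highest bid: Ava at $23847, so Ava wins.
Second-highest bid: Rhea at $22344 — that is the price the winner pays.
Ava's payoff = value − price = $6707 − $22344 = −$15637.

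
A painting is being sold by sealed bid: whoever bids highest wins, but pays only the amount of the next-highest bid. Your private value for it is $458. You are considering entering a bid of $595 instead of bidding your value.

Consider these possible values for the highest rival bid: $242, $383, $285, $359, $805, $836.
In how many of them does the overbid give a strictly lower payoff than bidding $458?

The deviation hurts exactly when the highest competing bid lies strictly between $458 and $595 — overbidding then wins at a price above your value.
$242: below both → same outcome either way.
$383: below both → same outcome either way.
$285: below both → same outcome either way.
$359: below both → same outcome either way.
$805: above both → same outcome either way.
$836: above both → same outcome either way.
Count: 0.

0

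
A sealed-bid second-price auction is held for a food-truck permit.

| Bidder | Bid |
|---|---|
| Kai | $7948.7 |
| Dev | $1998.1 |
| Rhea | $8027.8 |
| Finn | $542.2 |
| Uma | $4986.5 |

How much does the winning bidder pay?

Highest bid: Rhea at $8027.8, so Rhea wins.
Second-highest bid: Kai at $7948.7 — that is the price the winner pays.

$7948.7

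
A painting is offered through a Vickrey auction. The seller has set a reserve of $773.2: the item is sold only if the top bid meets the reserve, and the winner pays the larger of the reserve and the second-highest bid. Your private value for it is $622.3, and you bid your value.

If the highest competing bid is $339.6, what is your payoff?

$0

Your bid $622.3 is the highest bid but falls below the reserve $773.2, so the item goes unsold. Payoff $0.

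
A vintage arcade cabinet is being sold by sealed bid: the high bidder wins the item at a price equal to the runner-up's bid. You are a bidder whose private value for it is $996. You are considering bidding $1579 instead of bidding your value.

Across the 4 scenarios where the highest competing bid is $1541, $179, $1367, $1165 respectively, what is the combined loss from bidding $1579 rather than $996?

$1085

The deviation costs you only when the competing bid falls strictly between $996 and $1579; elsewhere both bids give the same outcome.
$1541: truthful payoff $0, deviation payoff −$545 → loss $545.
$179: outcomes coincide → loss $0.
$1367: truthful payoff $0, deviation payoff −$371 → loss $371.
$1165: truthful payoff $0, deviation payoff −$169 → loss $169.
Total loss = $545 + $371 + $169 = $1085.
Because the price is fixed by the runner-up's bid, deviating from your value can only change a good outcome into a bad one — never the reverse.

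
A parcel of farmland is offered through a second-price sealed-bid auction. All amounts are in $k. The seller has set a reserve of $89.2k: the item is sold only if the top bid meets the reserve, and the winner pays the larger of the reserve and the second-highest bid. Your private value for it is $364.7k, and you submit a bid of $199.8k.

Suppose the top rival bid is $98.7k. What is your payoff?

Your bid $199.8k is the highest and exceeds the reserve.
Price = max(second-highest bid, reserve) = max($98.7k, $89.2k) = $98.7k.
Payoff = $364.7k − $98.7k = $266k.

$266k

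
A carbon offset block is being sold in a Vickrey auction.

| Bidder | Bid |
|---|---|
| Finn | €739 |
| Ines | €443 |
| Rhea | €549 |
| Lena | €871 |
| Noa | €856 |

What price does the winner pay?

Highest bid: Lena at €871, so Lena wins.
Second-highest bid: Noa at €856 — that is the price the winner pays.

€856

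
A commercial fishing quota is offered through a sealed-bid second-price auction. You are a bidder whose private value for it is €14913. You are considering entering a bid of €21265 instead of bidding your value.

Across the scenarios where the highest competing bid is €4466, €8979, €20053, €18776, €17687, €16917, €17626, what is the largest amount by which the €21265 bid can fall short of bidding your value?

€5140

€4466: same outcome either way → loss €0.
€8979: same outcome either way → loss €0.
€20053: truthful gives €0, deviation gives −€5140 → loss €5140.
€18776: truthful gives €0, deviation gives −€3863 → loss €3863.
€17687: truthful gives €0, deviation gives −€2774 → loss €2774.
€16917: truthful gives €0, deviation gives −€2004 → loss €2004.
€17626: truthful gives €0, deviation gives −€2713 → loss €2713.
Maximum loss: €5140.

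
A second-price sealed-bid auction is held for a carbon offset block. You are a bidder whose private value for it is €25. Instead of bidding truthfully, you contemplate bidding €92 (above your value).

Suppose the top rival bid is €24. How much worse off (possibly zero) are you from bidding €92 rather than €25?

Bidding your value €25: you win (since €25 > €24) and pay €24. Payoff €1.
Bidding €92: you win and pay €24. Payoff €25 − €24 = €1.
Difference = €1 − €1 = €0; both bids lead to the same outcome because the competing bid is below both your value and your alternative bid.
In a second-price auction your bid sets only whether you win, not what you pay, so bidding your true value is weakly dominant.

€0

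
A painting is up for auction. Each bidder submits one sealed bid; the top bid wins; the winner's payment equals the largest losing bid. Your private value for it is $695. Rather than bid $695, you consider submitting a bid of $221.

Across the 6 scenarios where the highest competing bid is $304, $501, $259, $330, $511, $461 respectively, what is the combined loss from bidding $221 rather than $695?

The deviation costs you only when the competing bid falls strictly between $221 and $695; elsewhere both bids give the same outcome.
$304: truthful payoff $391, deviation payoff $0 → loss $391.
$501: truthful payoff $194, deviation payoff $0 → loss $194.
$259: truthful payoff $436, deviation payoff $0 → loss $436.
$330: truthful payoff $365, deviation payoff $0 → loss $365.
$511: truthful payoff $184, deviation payoff $0 → loss $184.
$461: truthful payoff $234, deviation payoff $0 → loss $234.
Total loss = $391 + $194 + $436 + $365 + $184 + $234 = $1804.
In a second-price auction your bid sets only whether you win, not what you pay, so bidding your true value is weakly dominant.

$1804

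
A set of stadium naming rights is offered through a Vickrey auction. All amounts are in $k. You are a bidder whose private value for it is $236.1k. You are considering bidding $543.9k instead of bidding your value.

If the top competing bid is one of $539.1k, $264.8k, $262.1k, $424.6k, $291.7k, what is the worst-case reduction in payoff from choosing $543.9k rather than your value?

$303k

$539.1k: truthful gives $0k, deviation gives −$303k → loss $303k.
$264.8k: truthful gives $0k, deviation gives −$28.7k → loss $28.7k.
$262.1k: truthful gives $0k, deviation gives −$26k → loss $26k.
$424.6k: truthful gives $0k, deviation gives −$188.5k → loss $188.5k.
$291.7k: truthful gives $0k, deviation gives −$55.6k → loss $55.6k.
Maximum loss: $303k.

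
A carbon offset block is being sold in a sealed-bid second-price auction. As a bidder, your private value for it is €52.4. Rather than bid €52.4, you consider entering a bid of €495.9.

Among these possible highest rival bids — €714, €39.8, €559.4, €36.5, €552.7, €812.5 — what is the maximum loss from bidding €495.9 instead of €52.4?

€0

€714: same outcome either way → loss €0.
€39.8: same outcome either way → loss €0.
€559.4: same outcome either way → loss €0.
€36.5: same outcome either way → loss €0.
€552.7: same outcome either way → loss €0.
€812.5: same outcome either way → loss €0.
Maximum loss: €0.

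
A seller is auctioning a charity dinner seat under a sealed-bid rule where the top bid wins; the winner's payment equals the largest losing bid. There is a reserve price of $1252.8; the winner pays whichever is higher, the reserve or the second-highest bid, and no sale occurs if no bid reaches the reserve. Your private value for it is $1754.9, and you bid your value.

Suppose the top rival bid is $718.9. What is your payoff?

Your bid $1754.9 is the highest and exceeds the reserve.
Price = max(second-highest bid, reserve) = max($718.9, $1252.8) = $1252.8.
Payoff = $1754.9 − $1252.8 = $502.1.

$502.1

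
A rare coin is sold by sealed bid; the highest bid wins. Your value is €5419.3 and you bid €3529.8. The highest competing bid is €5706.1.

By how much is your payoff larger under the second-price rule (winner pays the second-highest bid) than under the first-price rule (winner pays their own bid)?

€0

Your bid €3529.8 is below €5706.1, so you lose under either rule.
Payoff is €0 in both cases; difference = €0.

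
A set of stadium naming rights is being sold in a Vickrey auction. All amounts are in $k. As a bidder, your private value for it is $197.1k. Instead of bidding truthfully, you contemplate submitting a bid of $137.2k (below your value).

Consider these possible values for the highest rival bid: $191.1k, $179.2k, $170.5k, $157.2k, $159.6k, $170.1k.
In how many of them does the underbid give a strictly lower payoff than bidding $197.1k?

The deviation hurts exactly when the highest competing bid lies strictly between $137.2k and $197.1k — underbidding then forfeits a profitable win.
$191.1k: inside the interval → strictly worse (loss $6k).
$179.2k: inside the interval → strictly worse (loss $17.9k).
$170.5k: inside the interval → strictly worse (loss $26.6k).
$157.2k: inside the interval → strictly worse (loss $39.9k).
$159.6k: inside the interval → strictly worse (loss $37.5k).
$170.1k: inside the interval → strictly worse (loss $27k).
Count: 6.

6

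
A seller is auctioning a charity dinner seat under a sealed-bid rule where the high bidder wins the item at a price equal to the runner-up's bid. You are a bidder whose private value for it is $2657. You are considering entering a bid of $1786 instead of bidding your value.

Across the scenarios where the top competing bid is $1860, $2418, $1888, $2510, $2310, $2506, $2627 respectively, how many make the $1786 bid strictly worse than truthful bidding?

7

The deviation hurts exactly when the highest competing bid lies strictly between $1786 and $2657 — underbidding then forfeits a profitable win.
$1860: inside the interval → strictly worse (loss $797).
$2418: inside the interval → strictly worse (loss $239).
$1888: inside the interval → strictly worse (loss $769).
$2510: inside the interval → strictly worse (loss $147).
$2310: inside the interval → strictly worse (loss $347).
$2506: inside the interval → strictly worse (loss $151).
$2627: inside the interval → strictly worse (loss $30).
Count: 7.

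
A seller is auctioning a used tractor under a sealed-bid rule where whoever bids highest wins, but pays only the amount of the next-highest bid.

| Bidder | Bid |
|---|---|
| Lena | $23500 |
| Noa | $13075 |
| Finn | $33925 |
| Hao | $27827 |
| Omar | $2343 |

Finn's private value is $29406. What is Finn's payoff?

$1579

Highest bid: Finn at $33925, so Finn wins.
Second-highest bid: Hao at $27827 — that is the price the winner pays.
Finn's payoff = value − price = $29406 − $27827 = $1579.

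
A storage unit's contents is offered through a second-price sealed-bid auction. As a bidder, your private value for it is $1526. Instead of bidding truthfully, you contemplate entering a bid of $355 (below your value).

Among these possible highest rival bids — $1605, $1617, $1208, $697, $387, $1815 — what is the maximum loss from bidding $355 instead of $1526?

$1605: same outcome either way → loss $0.
$1617: same outcome either way → loss $0.
$1208: truthful gives $318, deviation gives $0 → loss $318.
$697: truthful gives $829, deviation gives $0 → loss $829.
$387: truthful gives $1139, deviation gives $0 → loss $1139.
$1815: same outcome either way → loss $0.
Maximum loss: $1139.

$1139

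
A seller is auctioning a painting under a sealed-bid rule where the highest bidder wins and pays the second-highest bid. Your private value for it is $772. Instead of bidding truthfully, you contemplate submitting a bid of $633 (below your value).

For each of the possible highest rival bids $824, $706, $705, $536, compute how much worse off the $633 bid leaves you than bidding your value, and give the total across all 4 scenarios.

$133

The deviation costs you only when the competing bid falls strictly between $633 and $772; elsewhere both bids give the same outcome.
$824: outcomes coincide → loss $0.
$706: truthful payoff $66, deviation payoff $0 → loss $66.
$705: truthful payoff $67, deviation payoff $0 → loss $67.
$536: outcomes coincide → loss $0.
Total loss = $66 + $67 = $133.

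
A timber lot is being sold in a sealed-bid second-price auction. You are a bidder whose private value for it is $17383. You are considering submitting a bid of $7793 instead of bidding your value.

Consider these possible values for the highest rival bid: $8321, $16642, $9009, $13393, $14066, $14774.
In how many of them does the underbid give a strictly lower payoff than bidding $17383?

The deviation hurts exactly when the highest competing bid lies strictly between $7793 and $17383 — underbidding then forfeits a profitable win.
$8321: inside the interval → strictly worse (loss $9062).
$16642: inside the interval → strictly worse (loss $741).
$9009: inside the interval → strictly worse (loss $8374).
$13393: inside the interval → strictly worse (loss $3990).
$14066: inside the interval → strictly worse (loss $3317).
$14774: inside the interval → strictly worse (loss $2609).
Count: 6.

6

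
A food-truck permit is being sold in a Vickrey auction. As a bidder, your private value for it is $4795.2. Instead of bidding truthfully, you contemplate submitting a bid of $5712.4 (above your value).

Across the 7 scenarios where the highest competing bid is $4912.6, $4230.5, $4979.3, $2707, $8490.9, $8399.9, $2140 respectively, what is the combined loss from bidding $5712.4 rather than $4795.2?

$301.5

The deviation costs you only when the competing bid falls strictly between $4795.2 and $5712.4; elsewhere both bids give the same outcome.
$4912.6: truthful payoff $0, deviation payoff −$117.4 → loss $117.4.
$4230.5: outcomes coincide → loss $0.
$4979.3: truthful payoff $0, deviation payoff −$184.1 → loss $184.1.
$2707: outcomes coincide → loss $0.
$8490.9: outcomes coincide → loss $0.
$8399.9: outcomes coincide → loss $0.
$2140: outcomes coincide → loss $0.
Total loss = $117.4 + $184.1 = $301.5.
Because the price is fixed by the runner-up's bid, deviating from your value can only change a good outcome into a bad one — never the reverse.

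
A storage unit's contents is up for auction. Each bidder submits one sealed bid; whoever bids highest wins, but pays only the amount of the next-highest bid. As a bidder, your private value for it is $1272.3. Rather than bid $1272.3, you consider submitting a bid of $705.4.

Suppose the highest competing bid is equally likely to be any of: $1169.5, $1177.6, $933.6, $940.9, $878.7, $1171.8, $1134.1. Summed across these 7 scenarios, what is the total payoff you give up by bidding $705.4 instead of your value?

$1499.9

The deviation costs you only when the competing bid falls strictly between $705.4 and $1272.3; elsewhere both bids give the same outcome.
$1169.5: truthful payoff $102.8, deviation payoff $0 → loss $102.8.
$1177.6: truthful payoff $94.7, deviation payoff $0 → loss $94.7.
$933.6: truthful payoff $338.7, deviation payoff $0 → loss $338.7.
$940.9: truthful payoff $331.4, deviation payoff $0 → loss $331.4.
$878.7: truthful payoff $393.6, deviation payoff $0 → loss $393.6.
$1171.8: truthful payoff $100.5, deviation payoff $0 → loss $100.5.
$1134.1: truthful payoff $138.2, deviation payoff $0 → loss $138.2.
Total loss = $102.8 + $94.7 + $338.7 + $331.4 + $393.6 + $100.5 + $138.2 = $1499.9.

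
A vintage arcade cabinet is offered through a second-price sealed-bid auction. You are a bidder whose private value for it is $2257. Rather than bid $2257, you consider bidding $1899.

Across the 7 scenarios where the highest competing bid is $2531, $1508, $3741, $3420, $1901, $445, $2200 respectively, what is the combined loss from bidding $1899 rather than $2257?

$413

The deviation costs you only when the competing bid falls strictly between $1899 and $2257; elsewhere both bids give the same outcome.
$2531: outcomes coincide → loss $0.
$1508: outcomes coincide → loss $0.
$3741: outcomes coincide → loss $0.
$3420: outcomes coincide → loss $0.
$1901: truthful payoff $356, deviation payoff $0 → loss $356.
$445: outcomes coincide → loss $0.
$2200: truthful payoff $57, deviation payoff $0 → loss $57.
Total loss = $356 + $57 = $413.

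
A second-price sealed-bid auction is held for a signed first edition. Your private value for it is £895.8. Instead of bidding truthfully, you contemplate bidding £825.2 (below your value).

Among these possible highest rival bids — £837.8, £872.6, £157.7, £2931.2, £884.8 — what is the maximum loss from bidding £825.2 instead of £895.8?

£58

£837.8: truthful gives £58, deviation gives £0 → loss £58.
£872.6: truthful gives £23.2, deviation gives £0 → loss £23.2.
£157.7: same outcome either way → loss £0.
£2931.2: same outcome either way → loss £0.
£884.8: truthful gives £11, deviation gives £0 → loss £11.
Maximum loss: £58.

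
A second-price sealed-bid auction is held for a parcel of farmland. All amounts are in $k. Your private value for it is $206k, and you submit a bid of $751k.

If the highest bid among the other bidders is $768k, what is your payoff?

$0k

Your bid $751k is below the highest competing bid $768k, so you lose.
A losing bidder pays nothing and receives nothing: payoff = $0k.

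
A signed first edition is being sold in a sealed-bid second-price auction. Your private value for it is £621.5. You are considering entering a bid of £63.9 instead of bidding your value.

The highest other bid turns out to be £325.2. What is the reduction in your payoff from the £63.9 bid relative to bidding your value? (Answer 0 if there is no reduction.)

£296.3

Bidding your value £621.5: you win (since £621.5 > £325.2) and pay £325.2. Payoff £296.3.
Bidding £63.9: you lose. Payoff £0.
The competing bid £325.2 lies between your shaded bid and your value, so underbidding forfeits an item you could have won at a profitable price.
Loss from deviating = £296.3 − (£0) = £296.3.
Truthful bidding weakly dominates here: raising your bid can only win items priced above your value, and lowering it can only forfeit items priced below.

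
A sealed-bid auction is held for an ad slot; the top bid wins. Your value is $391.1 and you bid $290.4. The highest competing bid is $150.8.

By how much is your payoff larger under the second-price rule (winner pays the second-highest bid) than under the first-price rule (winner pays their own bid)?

$139.6

You have the highest bid, so you win under either rule.
Second-price: pay $150.8 → payoff $240.3.
First-price: pay your own bid $290.4 → payoff $100.7.
Difference = $240.3 − ($100.7) = $139.6.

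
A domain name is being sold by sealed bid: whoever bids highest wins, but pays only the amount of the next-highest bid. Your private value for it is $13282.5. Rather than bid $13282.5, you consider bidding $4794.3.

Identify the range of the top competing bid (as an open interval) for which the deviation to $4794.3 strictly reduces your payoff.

If the competing bid is below $4794.3, both bids win at the same price — no difference.
If it is above $13282.5, both bids lose — no difference.
If it lies strictly between $4794.3 and $13282.5, bidding your value wins at a price below your value (positive payoff) while bidding $4794.3 loses (payoff 0).
So the deviation strictly hurts on the open interval ($4794.3, $13282.5).
Because the price is fixed by the runner-up's bid, deviating from your value can only change a good outcome into a bad one — never the reverse.

($4794.3, $13282.5)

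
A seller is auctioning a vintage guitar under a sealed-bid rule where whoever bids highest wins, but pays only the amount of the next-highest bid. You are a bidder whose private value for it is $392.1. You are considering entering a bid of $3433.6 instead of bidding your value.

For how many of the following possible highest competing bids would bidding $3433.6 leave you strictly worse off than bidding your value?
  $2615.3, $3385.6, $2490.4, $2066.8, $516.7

5

The deviation hurts exactly when the highest competing bid lies strictly between $392.1 and $3433.6 — overbidding then wins at a price above your value.
$2615.3: inside the interval → strictly worse (loss $2223.2).
$3385.6: inside the interval → strictly worse (loss $2993.5).
$2490.4: inside the interval → strictly worse (loss $2098.3).
$2066.8: inside the interval → strictly worse (loss $1674.7).
$516.7: inside the interval → strictly worse (loss $124.6).
Count: 5.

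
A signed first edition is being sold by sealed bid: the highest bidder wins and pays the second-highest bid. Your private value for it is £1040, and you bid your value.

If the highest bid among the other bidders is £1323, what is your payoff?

£0

Your bid £1040 is below the highest competing bid £1323, so you lose.
A losing bidder pays nothing and receives nothing: payoff = £0.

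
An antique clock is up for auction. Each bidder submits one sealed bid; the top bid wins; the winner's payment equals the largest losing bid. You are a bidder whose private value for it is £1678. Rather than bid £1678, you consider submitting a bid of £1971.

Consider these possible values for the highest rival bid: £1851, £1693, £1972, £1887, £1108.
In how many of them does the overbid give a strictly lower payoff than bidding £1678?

3

The deviation hurts exactly when the highest competing bid lies strictly between £1678 and £1971 — overbidding then wins at a price above your value.
£1851: inside the interval → strictly worse (loss £173).
£1693: inside the interval → strictly worse (loss £15).
£1972: above both → same outcome either way.
£1887: inside the interval → strictly worse (loss £209).
£1108: below both → same outcome either way.
Count: 3.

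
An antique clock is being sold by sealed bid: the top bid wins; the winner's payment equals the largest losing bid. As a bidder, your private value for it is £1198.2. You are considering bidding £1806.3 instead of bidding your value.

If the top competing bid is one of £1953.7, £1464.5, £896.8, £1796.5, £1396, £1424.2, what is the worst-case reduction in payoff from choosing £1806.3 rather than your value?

£1953.7: same outcome either way → loss £0.
£1464.5: truthful gives £0, deviation gives −£266.3 → loss £266.3.
£896.8: same outcome either way → loss £0.
£1796.5: truthful gives £0, deviation gives −£598.3 → loss £598.3.
£1396: truthful gives £0, deviation gives −£197.8 → loss £197.8.
£1424.2: truthful gives £0, deviation gives −£226 → loss £226.
Maximum loss: £598.3.

£598.3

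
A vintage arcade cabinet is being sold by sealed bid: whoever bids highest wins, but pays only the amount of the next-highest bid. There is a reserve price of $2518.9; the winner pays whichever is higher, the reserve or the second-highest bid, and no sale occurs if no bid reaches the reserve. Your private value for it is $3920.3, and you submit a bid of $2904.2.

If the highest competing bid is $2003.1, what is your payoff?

Your bid $2904.2 is the highest and exceeds the reserve.
Price = max(second-highest bid, reserve) = max($2003.1, $2518.9) = $2518.9.
Payoff = $3920.3 − $2518.9 = $1401.4.

$1401.4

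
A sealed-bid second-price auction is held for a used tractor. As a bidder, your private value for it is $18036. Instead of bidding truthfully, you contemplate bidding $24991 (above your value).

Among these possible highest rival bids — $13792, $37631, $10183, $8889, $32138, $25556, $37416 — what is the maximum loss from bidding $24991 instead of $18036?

$0

$13792: same outcome either way → loss $0.
$37631: same outcome either way → loss $0.
$10183: same outcome either way → loss $0.
$8889: same outcome either way → loss $0.
$32138: same outcome either way → loss $0.
$25556: same outcome either way → loss $0.
$37416: same outcome either way → loss $0.
Maximum loss: $0.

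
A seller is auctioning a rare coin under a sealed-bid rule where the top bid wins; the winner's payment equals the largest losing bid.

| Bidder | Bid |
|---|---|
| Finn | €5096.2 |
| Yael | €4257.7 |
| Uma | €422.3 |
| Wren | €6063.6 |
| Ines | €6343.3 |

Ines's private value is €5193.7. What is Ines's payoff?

−€869.9

Highest bid: Ines at €6343.3, so Ines wins.
Second-highest bid: Wren at €6063.6 — that is the price the winner pays.
Ines's payoff = value − price = €5193.7 − €6063.6 = −€869.9.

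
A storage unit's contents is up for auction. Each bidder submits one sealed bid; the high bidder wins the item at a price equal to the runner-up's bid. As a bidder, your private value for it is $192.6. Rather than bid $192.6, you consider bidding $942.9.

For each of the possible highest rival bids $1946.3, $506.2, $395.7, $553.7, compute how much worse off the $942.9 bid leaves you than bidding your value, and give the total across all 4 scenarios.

$877.8

The deviation costs you only when the competing bid falls strictly between $192.6 and $942.9; elsewhere both bids give the same outcome.
$1946.3: outcomes coincide → loss $0.
$506.2: truthful payoff $0, deviation payoff −$313.6 → loss $313.6.
$395.7: truthful payoff $0, deviation payoff −$203.1 → loss $203.1.
$553.7: truthful payoff $0, deviation payoff −$361.1 → loss $361.1.
Total loss = $313.6 + $203.1 + $361.1 = $877.8.
Truthful bidding weakly dominates here: raising your bid can only win items priced above your value, and lowering it can only forfeit items priced below.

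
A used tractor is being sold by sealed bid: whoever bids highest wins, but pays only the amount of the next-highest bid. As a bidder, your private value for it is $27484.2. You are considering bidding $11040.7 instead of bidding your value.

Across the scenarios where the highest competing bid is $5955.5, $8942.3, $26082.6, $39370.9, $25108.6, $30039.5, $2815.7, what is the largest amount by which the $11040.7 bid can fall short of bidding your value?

$2375.6

$5955.5: same outcome either way → loss $0.
$8942.3: same outcome either way → loss $0.
$26082.6: truthful gives $1401.6, deviation gives $0 → loss $1401.6.
$39370.9: same outcome either way → loss $0.
$25108.6: truthful gives $2375.6, deviation gives $0 → loss $2375.6.
$30039.5: same outcome either way → loss $0.
$2815.7: same outcome either way → loss $0.
Maximum loss: $2375.6.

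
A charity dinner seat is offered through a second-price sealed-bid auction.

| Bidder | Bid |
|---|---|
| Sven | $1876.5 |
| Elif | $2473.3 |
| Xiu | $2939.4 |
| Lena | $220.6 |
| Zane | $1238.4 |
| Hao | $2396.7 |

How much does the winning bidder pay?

Highest bid: Xiu at $2939.4, so Xiu wins.
Second-highest bid: Elif at $2473.3 — that is the price the winner pays.

$2473.3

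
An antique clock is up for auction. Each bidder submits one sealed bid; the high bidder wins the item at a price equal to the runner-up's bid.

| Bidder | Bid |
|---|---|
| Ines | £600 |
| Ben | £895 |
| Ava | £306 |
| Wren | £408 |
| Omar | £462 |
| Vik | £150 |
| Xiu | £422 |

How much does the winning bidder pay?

Highest bid: Ben at £895, so Ben wins.
Second-highest bid: Ines at £600 — that is the price the winner pays.

£600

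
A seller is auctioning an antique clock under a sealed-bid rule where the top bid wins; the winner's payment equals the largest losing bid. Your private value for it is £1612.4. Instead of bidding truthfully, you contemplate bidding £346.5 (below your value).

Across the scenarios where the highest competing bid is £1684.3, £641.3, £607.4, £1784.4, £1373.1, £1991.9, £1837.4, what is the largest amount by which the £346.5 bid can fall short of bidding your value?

£1684.3: same outcome either way → loss £0.
£641.3: truthful gives £971.1, deviation gives £0 → loss £971.1.
£607.4: truthful gives £1005, deviation gives £0 → loss £1005.
£1784.4: same outcome either way → loss £0.
£1373.1: truthful gives £239.3, deviation gives £0 → loss £239.3.
£1991.9: same outcome either way → loss £0.
£1837.4: same outcome either way → loss £0.
Maximum loss: £1005.

£1005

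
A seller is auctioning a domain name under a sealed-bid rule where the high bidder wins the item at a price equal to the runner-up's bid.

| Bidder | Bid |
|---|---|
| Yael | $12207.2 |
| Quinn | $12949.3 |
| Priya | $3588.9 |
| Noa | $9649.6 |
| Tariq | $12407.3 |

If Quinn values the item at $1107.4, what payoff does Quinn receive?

Highest bid: Quinn at $12949.3, so Quinn wins.
Second-highest bid: Tariq at $12407.3 — that is the price the winner pays.
Quinn's payoff = value − price = $1107.4 − $12407.3 = −$11299.9.

−$11299.9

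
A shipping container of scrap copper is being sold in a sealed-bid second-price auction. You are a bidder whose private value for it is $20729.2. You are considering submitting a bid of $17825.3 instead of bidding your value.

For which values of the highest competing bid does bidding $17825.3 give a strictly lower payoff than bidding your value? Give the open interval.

($17825.3, $20729.2)

If the competing bid is below $17825.3, both bids win at the same price — no difference.
If it is above $20729.2, both bids lose — no difference.
If it lies strictly between $17825.3 and $20729.2, bidding your value wins at a price below your value (positive payoff) while bidding $17825.3 loses (payoff 0).
So the deviation strictly hurts on the open interval ($17825.3, $20729.2).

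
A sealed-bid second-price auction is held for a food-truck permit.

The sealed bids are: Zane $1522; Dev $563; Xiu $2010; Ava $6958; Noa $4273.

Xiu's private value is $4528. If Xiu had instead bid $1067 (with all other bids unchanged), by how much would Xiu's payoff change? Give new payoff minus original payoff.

$0

The highest bid among the other bidders is $6958; Xiu's bid doesn't change that.
Original bid $2010: Xiu is not highest (top rival bid is $6958); payoff $0.
Alternative bid $1067: Xiu is not highest (top rival bid is $6958); payoff $0.
Change in payoff = $0 − ($0) = $0.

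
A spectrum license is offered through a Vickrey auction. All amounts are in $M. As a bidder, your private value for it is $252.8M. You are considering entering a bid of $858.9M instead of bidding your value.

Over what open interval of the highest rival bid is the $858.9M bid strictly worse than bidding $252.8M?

If the competing bid is below $252.8M, both bids win at the same price — no difference.
If it is above $858.9M, both bids lose — no difference.
If it lies strictly between $252.8M and $858.9M, bidding your value loses (payoff 0) while bidding $858.9M wins at a price above your value (payoff negative).
So the deviation strictly hurts on the open interval ($252.8M, $858.9M).
Truthful bidding weakly dominates here: raising your bid can only win items priced above your value, and lowering it can only forfeit items priced below.

($252.8M, $858.9M)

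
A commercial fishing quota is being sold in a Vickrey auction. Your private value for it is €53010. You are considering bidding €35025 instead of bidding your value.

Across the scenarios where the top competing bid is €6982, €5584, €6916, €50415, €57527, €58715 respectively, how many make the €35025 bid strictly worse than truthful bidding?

1

The deviation hurts exactly when the highest competing bid lies strictly between €35025 and €53010 — underbidding then forfeits a profitable win.
€6982: below both → same outcome either way.
€5584: below both → same outcome either way.
€6916: below both → same outcome either way.
€50415: inside the interval → strictly worse (loss €2595).
€57527: above both → same outcome either way.
€58715: above both → same outcome either way.
Count: 1.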